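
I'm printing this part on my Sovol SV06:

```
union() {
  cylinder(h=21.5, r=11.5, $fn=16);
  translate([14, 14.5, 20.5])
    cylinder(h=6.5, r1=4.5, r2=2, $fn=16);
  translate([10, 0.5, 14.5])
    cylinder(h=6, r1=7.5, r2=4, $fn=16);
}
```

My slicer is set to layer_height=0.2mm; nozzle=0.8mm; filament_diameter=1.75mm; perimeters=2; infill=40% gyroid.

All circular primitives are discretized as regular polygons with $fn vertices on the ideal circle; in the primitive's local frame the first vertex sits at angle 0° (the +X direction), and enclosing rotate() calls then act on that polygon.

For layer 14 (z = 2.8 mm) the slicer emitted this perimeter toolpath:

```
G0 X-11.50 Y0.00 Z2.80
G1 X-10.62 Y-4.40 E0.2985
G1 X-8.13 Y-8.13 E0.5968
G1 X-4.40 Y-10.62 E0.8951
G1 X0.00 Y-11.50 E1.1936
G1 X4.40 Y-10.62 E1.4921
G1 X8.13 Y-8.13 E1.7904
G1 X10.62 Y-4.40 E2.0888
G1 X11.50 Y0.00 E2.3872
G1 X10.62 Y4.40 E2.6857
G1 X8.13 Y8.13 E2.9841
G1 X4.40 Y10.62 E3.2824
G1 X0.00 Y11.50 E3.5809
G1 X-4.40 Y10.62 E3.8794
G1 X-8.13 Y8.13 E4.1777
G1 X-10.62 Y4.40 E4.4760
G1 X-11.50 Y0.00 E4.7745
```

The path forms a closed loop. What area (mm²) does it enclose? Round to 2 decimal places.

Apply the shoelace formula to the sequence of (X, Y) vertices; enclosed area = 404.67 mm².

404.67 mm²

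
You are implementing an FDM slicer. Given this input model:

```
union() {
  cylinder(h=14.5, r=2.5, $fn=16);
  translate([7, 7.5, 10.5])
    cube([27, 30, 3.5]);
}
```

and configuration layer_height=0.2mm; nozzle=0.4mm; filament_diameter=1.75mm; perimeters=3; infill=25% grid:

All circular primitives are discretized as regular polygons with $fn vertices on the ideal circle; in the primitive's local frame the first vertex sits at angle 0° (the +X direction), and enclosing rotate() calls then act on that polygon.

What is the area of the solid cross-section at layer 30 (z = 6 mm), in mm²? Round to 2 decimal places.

19.13 mm²

At z = 6 mm: the r=2.5 cylinder gives a regular 16-gon of circumradius 2.5 (constant along its height) (area = (16/2)·2.500²·sin(360°/16) = 19.13 mm²); the cube at (7, 7.5) is absent (z outside [10.5, 14]); Combining (union): only the r=2.5 cylinder is present, so the union is just that shape — area = 19.13 mm². Overall, the cross-section is a single solid region. Net area = 19.13 mm².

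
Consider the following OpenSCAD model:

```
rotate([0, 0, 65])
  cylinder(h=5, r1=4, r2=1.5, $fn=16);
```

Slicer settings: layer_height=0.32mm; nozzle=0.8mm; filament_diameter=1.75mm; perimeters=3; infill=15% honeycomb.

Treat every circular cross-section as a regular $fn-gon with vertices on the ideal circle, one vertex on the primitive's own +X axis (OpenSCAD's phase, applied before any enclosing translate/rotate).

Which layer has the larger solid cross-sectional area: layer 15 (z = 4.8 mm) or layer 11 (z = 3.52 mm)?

layer 11 (z = 3.52 mm)

Layer 15 (z = 4.8): the cone (r1=4→r2=1.5) has section circumradius 1.600 here — a regular 16-gon (area = (16/2)·1.600²·sin(360°/16) = 7.84 mm²); (whole slice rotated 65° about Z — lengths, areas and connectivity unchanged). So its area = 7.84 mm². Layer 11 (z = 3.52): the cone: at t=0.704 of its height the radius interpolates to r₁+(r₂−r₁)t = 2.240, giving a regular 16-gon of that circumradius (area = (16/2)·2.240²·sin(360°/16) = 15.36 mm²); (rotated 65° about Z; rotation is an isometry so areas/perimeters/island counts are preserved). So its area = 15.36 mm². Layer 11 is larger (15.36 vs 7.84 mm²).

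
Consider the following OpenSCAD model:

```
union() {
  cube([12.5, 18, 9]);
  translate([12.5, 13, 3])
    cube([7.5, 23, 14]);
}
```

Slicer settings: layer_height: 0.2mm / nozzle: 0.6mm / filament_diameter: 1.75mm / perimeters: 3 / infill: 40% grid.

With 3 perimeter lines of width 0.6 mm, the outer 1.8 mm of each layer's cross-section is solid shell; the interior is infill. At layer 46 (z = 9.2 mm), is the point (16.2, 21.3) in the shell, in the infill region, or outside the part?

At z = 9.2 mm: the cube is absent (z outside [0, 9]); the 7.5×23 cube at (12.5, 13) contributes its full rectangle; Combining (union): only the 7.5×23 cube at (12.5, 13) is present, so the union is just that shape — 1 connected region. Overall, the cross-section is a single solid region. The nearest boundary edge runs (12.50, 36.00)→(12.50, 13.00); distance from the point to it = 3.70 mm. The point is inside the cross-section and 3.70 mm from the nearest boundary — more than the 1.8 mm shell width (3 × 0.6), so it's in the infill interior.

infill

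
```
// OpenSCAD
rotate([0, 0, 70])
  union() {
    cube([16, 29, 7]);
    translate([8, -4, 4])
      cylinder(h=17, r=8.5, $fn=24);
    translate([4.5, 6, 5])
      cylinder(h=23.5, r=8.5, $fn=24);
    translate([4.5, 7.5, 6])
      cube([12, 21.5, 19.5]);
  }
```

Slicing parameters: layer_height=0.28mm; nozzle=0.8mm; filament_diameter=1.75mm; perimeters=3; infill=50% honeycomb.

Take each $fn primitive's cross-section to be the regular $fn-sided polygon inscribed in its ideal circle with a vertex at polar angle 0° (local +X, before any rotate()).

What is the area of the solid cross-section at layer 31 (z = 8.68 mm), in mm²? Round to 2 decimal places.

605.44 mm²

At z = 8.68 mm: the cube is not intersected at this z (z outside [0, 7]); the r=8.5 cylinder at (8, -4) gives a regular 24-gon of circumradius 8.5 (constant along its height) (area = (24/2)·8.500²·sin(360°/24) = 224.40 mm²); the r=8.5 cylinder at (4.5, 6) contributes a regular 24-gon of circumradius 8.5 (area = (24/2)·8.500²·sin(360°/24) = 224.40 mm²); the cube at (4.5, 7.5) (footprint 12×21.5) is included at this height (area 258.00 mm²); Taking the union: the regions partially overlap — summed areas 706.79 mm² minus the doubly-counted overlap 101.35 mm² gives 605.44 mm² — area = 605.44 mm²; (rotated 70° about Z; rotation is an isometry so areas/perimeters/island counts are preserved). Overall, the cross-section is a single solid region. Net area = 605.44 mm².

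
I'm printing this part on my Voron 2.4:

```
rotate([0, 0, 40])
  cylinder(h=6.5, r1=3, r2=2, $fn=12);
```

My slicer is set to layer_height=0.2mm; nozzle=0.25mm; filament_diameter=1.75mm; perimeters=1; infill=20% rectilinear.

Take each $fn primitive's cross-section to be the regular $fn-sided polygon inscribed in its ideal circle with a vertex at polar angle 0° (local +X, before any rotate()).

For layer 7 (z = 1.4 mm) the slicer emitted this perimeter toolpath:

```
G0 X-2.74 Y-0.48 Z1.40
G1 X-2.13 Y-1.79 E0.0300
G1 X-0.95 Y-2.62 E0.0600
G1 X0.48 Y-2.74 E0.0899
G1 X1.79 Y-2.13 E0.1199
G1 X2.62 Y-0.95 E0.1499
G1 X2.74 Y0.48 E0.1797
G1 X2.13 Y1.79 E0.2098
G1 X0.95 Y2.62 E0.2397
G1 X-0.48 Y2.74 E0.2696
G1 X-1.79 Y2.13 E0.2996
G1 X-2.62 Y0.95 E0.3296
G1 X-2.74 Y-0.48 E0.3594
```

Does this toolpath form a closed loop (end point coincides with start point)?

yes

Start point (G0): (-2.74, -0.48). End point (last G1): the path returns to the start — closed.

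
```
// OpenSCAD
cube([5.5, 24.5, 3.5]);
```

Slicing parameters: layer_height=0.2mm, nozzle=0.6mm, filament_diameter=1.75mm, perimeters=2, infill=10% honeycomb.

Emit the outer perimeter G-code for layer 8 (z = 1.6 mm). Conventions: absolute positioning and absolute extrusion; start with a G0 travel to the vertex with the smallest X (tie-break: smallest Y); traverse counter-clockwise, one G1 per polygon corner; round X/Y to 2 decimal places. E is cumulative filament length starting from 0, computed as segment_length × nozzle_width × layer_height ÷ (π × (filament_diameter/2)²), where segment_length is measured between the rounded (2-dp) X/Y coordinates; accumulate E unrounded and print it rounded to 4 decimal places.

At z = 1.6 mm: the cube is present — its section is the full 5.5×24.5 rectangle. The outline is a single polygon with 4 vertices. Extrusion per mm of travel: 0.6 × 0.2 / (π × 0.875²) = 0.049890. Accumulating E over each segment gives final E = 2.9934.

G0 X0.00 Y0.00 Z1.60
G1 X5.50 Y0.00 E0.2744
G1 X5.50 Y24.50 E1.4967
G1 X0.00 Y24.50 E1.7711
G1 X0.00 Y0.00 E2.9934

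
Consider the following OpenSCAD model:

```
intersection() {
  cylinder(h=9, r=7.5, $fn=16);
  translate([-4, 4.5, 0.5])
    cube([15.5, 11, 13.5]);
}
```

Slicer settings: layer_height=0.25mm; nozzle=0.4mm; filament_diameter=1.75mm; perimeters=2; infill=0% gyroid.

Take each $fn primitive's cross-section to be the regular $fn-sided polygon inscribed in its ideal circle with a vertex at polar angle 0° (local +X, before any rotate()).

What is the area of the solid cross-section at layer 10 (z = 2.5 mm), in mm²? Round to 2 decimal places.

22.05 mm²

At z = 2.5 mm: the r=7.5 cylinder gives a regular 16-gon of circumradius 7.5 (constant along its height) (area = (16/2)·7.500²·sin(360°/16) = 172.21 mm²); the cube at (-4, 4.5) (footprint 15.5×11) is included at this height (area 170.50 mm²); After intersecting: the 15.5×11 cube at (-4, 4.5) partially overlaps the r=7.5 cylinder; clipping to the common part keeps 22.05 mm² — area = 22.05 mm². Overall, the cross-section is a single solid region. Net area = 22.05 mm².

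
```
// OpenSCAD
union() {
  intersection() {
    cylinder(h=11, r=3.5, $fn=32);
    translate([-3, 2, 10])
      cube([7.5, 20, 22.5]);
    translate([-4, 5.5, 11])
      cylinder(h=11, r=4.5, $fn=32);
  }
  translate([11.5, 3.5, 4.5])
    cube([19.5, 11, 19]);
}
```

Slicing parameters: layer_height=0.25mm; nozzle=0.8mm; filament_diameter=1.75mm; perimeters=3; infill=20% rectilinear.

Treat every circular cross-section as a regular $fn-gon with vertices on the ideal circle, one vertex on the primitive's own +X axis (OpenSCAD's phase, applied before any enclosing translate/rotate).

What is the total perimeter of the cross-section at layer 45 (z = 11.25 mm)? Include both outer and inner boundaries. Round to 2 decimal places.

61.00 mm

At z = 11.25 mm: the cylinder is absent (z outside [0, 11]); the 7.5×20 cube at (-3, 2) contributes its full rectangle (perimeter 55.00 mm); the cylinder at (-4, 5.5): section is a regular 32-gon, circumradius r=4.5 (perimeter = 2·32·4.500·sin(180°/32) = 28.23 mm); After intersecting: at least one operand is absent at this height, so nothing remains; the cube at (11.5, 3.5) is present — its section is the full 19.5×11 rectangle (perimeter 61.00 mm); Taking the union: only the 19.5×11 cube at (11.5, 3.5) is present, so the union is just that shape — boundary = 61.00 mm. Overall, the cross-section is a single solid region. Total boundary length (outer) = 61.00 mm.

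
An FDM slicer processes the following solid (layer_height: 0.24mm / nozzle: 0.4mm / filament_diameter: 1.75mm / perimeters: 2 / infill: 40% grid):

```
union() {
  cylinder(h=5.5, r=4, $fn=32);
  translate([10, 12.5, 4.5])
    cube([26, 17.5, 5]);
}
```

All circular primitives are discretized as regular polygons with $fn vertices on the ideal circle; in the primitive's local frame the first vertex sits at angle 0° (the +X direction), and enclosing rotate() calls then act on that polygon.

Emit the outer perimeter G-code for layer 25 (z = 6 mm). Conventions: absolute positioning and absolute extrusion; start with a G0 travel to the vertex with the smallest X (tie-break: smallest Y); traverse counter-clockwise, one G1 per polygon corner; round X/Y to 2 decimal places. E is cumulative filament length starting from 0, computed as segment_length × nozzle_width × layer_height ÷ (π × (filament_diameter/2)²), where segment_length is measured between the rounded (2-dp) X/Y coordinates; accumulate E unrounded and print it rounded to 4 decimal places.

G0 X10.00 Y12.50 Z6.00
G1 X36.00 Y12.50 E1.0377
G1 X36.00 Y30.00 E1.7362
G1 X10.00 Y30.00 E2.7739
G1 X10.00 Y12.50 E3.4724

At z = 6 mm: the cylinder is absent (z outside [0, 5.5]); the 26×17.5 cube at (10, 12.5) contributes its full rectangle; Merging all regions: only the 26×17.5 cube at (10, 12.5) is present, so the union is just that shape — 1 connected region. The outline is a single polygon with 4 vertices. Extrusion per mm of travel: 0.4 × 0.24 / (π × 0.875²) = 0.039912. Accumulating E over each segment gives final E = 3.4724.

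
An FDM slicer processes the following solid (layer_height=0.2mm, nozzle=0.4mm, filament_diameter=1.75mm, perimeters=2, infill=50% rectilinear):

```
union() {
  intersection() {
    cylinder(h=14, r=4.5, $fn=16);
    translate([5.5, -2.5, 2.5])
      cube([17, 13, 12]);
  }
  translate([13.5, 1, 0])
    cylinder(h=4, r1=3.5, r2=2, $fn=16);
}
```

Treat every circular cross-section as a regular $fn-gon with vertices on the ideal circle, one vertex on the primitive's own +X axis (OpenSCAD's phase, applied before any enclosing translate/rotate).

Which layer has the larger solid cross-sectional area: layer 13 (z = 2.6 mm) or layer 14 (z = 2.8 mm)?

Layer 13 (z = 2.6): the r=4.5 cylinder gives a regular 16-gon of circumradius 4.5 (constant along its height) (area = (16/2)·4.500²·sin(360°/16) = 61.99 mm²); the cube at (5.5, -2.5) (footprint 17×13) is included at this height (area 221.00 mm²); Taking the intersection: the 17×13 cube at (5.5, -2.5) does not overlap the r=4.5 cylinder (empty) — nothing remains; the cone at (13.5, 1) (r1=3.5→r2=2) has section circumradius 2.525 here — a regular 16-gon (area = (16/2)·2.525²·sin(360°/16) = 19.52 mm²); Taking the union: only the cone at (13.5, 1) is present, so the union is just that shape — area = 19.52 mm². So its area = 19.52 mm². Layer 14 (z = 2.8): the r=4.5 cylinder gives a regular 16-gon of circumradius 4.5 (constant along its height) (area = (16/2)·4.500²·sin(360°/16) = 61.99 mm²); the cube at (5.5, -2.5) (footprint 17×13) is included at this height (area 221.00 mm²); Taking the intersection: the 17×13 cube at (5.5, -2.5) does not overlap the r=4.5 cylinder (empty) — nothing remains; the cone at (13.5, 1) contributes a regular 16-gon of circumradius 2.450 (interpolated between r1=3.5 and r2=2 at t=0.700) (area = (16/2)·2.450²·sin(360°/16) = 18.38 mm²); Merging all regions: only the cone at (13.5, 1) is present, so the union is just that shape — area = 18.38 mm². So its area = 18.38 mm². Layer 13 is larger (19.52 vs 18.38 mm²).

layer 13 (z = 2.6 mm)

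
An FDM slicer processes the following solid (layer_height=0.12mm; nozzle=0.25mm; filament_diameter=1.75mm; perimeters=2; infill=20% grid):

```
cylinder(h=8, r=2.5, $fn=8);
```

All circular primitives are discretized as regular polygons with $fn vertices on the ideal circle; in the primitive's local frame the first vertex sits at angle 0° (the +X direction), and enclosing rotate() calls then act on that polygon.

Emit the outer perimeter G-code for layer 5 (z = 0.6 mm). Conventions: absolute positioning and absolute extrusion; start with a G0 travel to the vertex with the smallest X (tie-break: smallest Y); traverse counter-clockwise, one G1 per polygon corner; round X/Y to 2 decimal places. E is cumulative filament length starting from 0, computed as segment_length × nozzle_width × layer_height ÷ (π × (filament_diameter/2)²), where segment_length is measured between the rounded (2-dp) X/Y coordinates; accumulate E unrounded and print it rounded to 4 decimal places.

G0 X-2.50 Y0.00 Z0.60
G1 X-1.77 Y-1.77 E0.0239
G1 X0.00 Y-2.50 E0.0478
G1 X1.77 Y-1.77 E0.0716
G1 X2.50 Y0.00 E0.0955
G1 X1.77 Y1.77 E0.1194
G1 X0.00 Y2.50 E0.1433
G1 X-1.77 Y1.77 E0.1672
G1 X-2.50 Y0.00 E0.1910

At z = 0.6 mm: the r=2.5 cylinder gives a regular 8-gon of circumradius 2.5 (constant along its height). The outline is a single polygon with 8 vertices. Extrusion per mm of travel: 0.25 × 0.12 / (π × 0.875²) = 0.012473. Accumulating E over each segment gives final E = 0.1910.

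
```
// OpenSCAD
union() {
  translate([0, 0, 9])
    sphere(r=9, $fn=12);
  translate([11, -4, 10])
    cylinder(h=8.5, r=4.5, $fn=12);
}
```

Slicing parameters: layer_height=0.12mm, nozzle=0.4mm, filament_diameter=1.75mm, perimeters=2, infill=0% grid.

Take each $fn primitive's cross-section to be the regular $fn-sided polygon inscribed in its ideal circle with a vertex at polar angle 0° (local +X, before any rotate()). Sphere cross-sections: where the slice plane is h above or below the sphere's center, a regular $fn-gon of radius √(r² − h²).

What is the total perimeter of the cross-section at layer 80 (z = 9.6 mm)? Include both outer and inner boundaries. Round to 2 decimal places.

At z = 9.6 mm: the r=9 sphere contributes a regular 12-gon of circumradius √(9²−0.6²) = 8.980 (perimeter = 2·12·8.980·sin(180°/12) = 55.78 mm); the cylinder at (11, -4) is absent (z outside [10, 18.5]); Merging all regions: only the r=9 sphere is present, so the union is just that shape — boundary = 55.78 mm. Overall, the cross-section is a single solid region. Total boundary length (outer) = 55.78 mm.

55.78 mm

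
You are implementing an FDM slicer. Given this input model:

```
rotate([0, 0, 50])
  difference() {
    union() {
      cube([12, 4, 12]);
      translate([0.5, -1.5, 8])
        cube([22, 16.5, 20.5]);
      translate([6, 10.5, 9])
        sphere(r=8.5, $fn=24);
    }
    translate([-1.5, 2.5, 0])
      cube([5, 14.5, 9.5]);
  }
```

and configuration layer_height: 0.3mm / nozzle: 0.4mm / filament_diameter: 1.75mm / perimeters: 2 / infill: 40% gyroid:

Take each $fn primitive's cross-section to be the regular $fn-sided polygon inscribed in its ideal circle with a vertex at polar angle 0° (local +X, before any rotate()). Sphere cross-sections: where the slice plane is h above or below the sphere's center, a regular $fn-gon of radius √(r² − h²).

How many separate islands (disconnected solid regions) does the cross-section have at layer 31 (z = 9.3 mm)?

At z = 9.3 mm: the cube is present — its section is the full 12×4 rectangle; the 22×16.5 cube at (0.5, -1.5) contributes its full rectangle; the sphere at (6, 10.5): section is a regular 24-gon, circumradius = √(r²−h²) = √(8.5²−0.3²) = 8.495; Merging all regions: the regions partially overlap (shared area 205.83 mm²), so overlapping operands fuse into one piece — 1 connected region; the cube at (-1.5, 2.5) (footprint 5×14.5) is included at this height; After the difference (first − rest): starting from that combined region, the 5×14.5 cube at (-1.5, 2.5) partially overlaps it — only the 65.54 mm² overlap (of its 72.50 mm²) is removed, clipping the outline — 2 connected regions; (rotated 50° about Z; rotation is an isometry so areas/perimeters/island counts are preserved). Overall, the cross-section has 2 separate islands. Island count = 2.

2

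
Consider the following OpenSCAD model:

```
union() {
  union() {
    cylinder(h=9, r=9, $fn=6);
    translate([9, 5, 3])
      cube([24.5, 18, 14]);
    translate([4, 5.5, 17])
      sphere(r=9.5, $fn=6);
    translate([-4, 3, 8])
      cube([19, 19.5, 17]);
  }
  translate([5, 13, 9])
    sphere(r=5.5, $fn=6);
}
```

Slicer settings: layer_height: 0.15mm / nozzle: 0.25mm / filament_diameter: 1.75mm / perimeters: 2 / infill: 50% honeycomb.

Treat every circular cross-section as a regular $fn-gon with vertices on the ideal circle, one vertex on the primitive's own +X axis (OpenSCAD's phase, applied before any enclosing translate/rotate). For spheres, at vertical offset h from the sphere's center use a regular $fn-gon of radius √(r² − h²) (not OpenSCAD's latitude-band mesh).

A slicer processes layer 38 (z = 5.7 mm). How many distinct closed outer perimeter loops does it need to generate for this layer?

At z = 5.7 mm: the cylinder: section is a regular 6-gon, circumradius r=9; the 24.5×18 cube at (9, 5) contributes its full rectangle; the sphere at (4, 5.5) is absent (|z−center|=11.300 > r=9.5); the cube at (-4, 3) is absent (z outside [8, 25]); Taking the union: the 2 present regions are separate (no shared area or edge), so areas and boundary lengths simply add and each stays a separate island — 2 connected regions; the r=5.5 sphere at (5, 13) slices to a regular 6-gon of circumradius 4.400 (√(r²−h²) with h=3.3 from center); Merging all regions: the regions partially overlap (shared area 0.28 mm²), so overlapping operands fuse into one piece — 2 connected regions. The result has 2 disconnected regions.

2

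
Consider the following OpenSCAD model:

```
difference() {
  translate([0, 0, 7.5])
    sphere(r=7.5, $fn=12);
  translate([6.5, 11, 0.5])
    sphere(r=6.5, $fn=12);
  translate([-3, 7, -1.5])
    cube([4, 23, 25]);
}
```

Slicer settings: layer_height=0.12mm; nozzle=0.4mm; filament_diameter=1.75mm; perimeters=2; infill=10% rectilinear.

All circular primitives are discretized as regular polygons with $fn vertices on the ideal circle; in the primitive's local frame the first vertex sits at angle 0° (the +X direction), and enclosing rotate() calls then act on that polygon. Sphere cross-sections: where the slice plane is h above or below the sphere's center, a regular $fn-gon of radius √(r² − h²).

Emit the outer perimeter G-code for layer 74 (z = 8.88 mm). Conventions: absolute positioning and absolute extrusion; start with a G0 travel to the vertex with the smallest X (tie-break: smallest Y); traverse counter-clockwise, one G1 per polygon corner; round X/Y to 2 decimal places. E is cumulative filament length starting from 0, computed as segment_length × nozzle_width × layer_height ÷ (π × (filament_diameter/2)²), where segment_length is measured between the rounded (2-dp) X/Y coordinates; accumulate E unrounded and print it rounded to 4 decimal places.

G0 X-7.37 Y0.00 Z8.88
G1 X-6.38 Y-3.69 E0.0762
G1 X-3.69 Y-6.38 E0.1522
G1 X0.00 Y-7.37 E0.2284
G1 X3.69 Y-6.38 E0.3046
G1 X6.38 Y-3.69 E0.3806
G1 X7.37 Y0.00 E0.4568
G1 X6.38 Y3.69 E0.5330
G1 X3.69 Y6.38 E0.6090
G1 X1.00 Y7.10 E0.6645
G1 X1.00 Y7.00 E0.6665
G1 X-1.39 Y7.00 E0.7142
G1 X-3.69 Y6.38 E0.7618
G1 X-6.38 Y3.69 E0.8377
G1 X-7.37 Y0.00 E0.9139

At z = 8.88 mm: the sphere: section is a regular 12-gon, circumradius = √(r²−h²) = √(7.5²−1.38²) = 7.372; the sphere at (6.5, 11) is not intersected at this z (|z−center|=8.380 > r=6.5); the cube at (-3, 7) is present — its section is the full 4×23 rectangle; Subtracting the remaining from the first: starting from the r=7.5 sphere, the 4×23 cube at (-3, 7) partially overlaps it — only the 0.50 mm² overlap (of its 92.00 mm²) is removed, clipping the outline — 1 connected region. The outline is a single polygon with 14 vertices. Extrusion per mm of travel: 0.4 × 0.12 / (π × 0.875²) = 0.019956. Accumulating E over each segment gives final E = 0.9139.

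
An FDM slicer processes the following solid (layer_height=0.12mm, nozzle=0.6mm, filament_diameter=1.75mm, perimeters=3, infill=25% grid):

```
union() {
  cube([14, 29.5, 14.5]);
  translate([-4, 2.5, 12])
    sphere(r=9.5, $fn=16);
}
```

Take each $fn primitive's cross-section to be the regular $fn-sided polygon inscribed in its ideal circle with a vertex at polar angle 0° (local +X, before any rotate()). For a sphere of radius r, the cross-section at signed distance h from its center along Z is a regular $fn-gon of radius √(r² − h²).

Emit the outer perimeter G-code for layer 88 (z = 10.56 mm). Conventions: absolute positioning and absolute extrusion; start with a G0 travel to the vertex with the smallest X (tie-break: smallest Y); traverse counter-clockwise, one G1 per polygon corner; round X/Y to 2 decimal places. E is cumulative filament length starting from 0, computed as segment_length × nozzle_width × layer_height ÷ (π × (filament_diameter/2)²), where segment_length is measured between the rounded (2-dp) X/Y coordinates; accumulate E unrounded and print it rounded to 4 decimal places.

At z = 10.56 mm: the cube is present — its section is the full 14×29.5 rectangle; the sphere at (-4, 2.5): section is a regular 16-gon, circumradius = √(r²−h²) = √(9.5²−1.44²) = 9.390; Combining (union): the regions partially overlap (shared area 44.41 mm²), so overlapping operands fuse into one piece — 1 connected region. The outline is a single polygon with 18 vertices. Extrusion per mm of travel: 0.6 × 0.12 / (π × 0.875²) = 0.029934. Accumulating E over each segment gives final E = 3.4960.

G0 X-13.39 Y2.50 Z10.56
G1 X-12.68 Y-1.09 E0.1095
G1 X-10.64 Y-4.14 E0.2194
G1 X-7.59 Y-6.18 E0.3292
G1 X-4.00 Y-6.89 E0.4388
G1 X-0.41 Y-6.18 E0.5483
G1 X2.64 Y-4.14 E0.6582
G1 X4.68 Y-1.09 E0.7680
G1 X4.89 Y0.00 E0.8012
G1 X14.00 Y0.00 E1.0739
G1 X14.00 Y29.50 E1.9570
G1 X0.00 Y29.50 E2.3761
G1 X0.00 Y10.90 E2.9328
G1 X-0.41 Y11.18 E2.9477
G1 X-4.00 Y11.89 E3.0572
G1 X-7.59 Y11.18 E3.1668
G1 X-10.64 Y9.14 E3.2766
G1 X-12.68 Y6.09 E3.3865
G1 X-13.39 Y2.50 E3.4960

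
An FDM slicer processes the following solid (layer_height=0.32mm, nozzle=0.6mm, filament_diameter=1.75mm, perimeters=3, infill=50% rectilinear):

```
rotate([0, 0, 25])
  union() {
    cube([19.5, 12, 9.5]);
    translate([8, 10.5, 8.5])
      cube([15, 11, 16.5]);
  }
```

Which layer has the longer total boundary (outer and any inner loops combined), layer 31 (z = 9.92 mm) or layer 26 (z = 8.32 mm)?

layer 26 (z = 8.32 mm)

Layer 31 (z = 9.92): the cube is not intersected at this z (z outside [0, 9.5]); the cube at (8, 10.5) (footprint 15×11) is included at this height (perimeter 52.00 mm); Merging all regions: only the 15×11 cube at (8, 10.5) is present, so the union is just that shape — boundary = 52.00 mm; (rotated 25° about Z; rotation is an isometry so areas/perimeters/island counts are preserved). So its perimeter = 52.00 mm. Layer 26 (z = 8.32): the cube is present — its section is the full 19.5×12 rectangle (perimeter 63.00 mm); the cube at (8, 10.5) does not reach this height (z outside [8.5, 25]); Merging all regions: only the 19.5×12 cube is present, so the union is just that shape — boundary = 63.00 mm; (whole slice rotated 25° about Z — lengths, areas and connectivity unchanged). So its perimeter = 63.00 mm. Layer 26 is larger (63.00 vs 52.00 mm).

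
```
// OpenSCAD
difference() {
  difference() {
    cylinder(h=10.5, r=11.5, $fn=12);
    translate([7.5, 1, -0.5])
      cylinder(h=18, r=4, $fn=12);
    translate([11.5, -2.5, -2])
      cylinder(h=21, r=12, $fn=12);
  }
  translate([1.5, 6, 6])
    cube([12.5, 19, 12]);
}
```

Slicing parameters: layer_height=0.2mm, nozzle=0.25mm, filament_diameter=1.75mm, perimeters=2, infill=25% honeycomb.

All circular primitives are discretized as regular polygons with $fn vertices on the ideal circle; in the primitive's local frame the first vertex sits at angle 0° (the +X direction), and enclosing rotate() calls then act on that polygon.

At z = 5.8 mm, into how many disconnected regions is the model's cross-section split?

1

At z = 5.8 mm: the r=11.5 cylinder contributes a regular 12-gon of circumradius 11.5; the r=4 cylinder at (7.5, 1) contributes a regular 12-gon of circumradius 4; the r=12 cylinder at (11.5, -2.5) contributes a regular 12-gon of circumradius 12; After the difference (first − rest): starting from the r=11.5 cylinder, the r=4 cylinder at (7.5, 1) partially overlaps it — only the 47.35 mm² overlap (of its 48.00 mm²) is removed, clipping the outline; the r=12 cylinder at (11.5, -2.5) partially overlaps it — only the 108.95 mm² overlap (of its 432.00 mm²) is removed, clipping the outline — 1 connected region; the cube at (1.5, 6) does not reach this height (z outside [6, 18]); Taking the first minus the rest: none of the subtracted shapes is present at this height, so the result so far is unchanged — 1 connected region. The result has 1 disconnected region.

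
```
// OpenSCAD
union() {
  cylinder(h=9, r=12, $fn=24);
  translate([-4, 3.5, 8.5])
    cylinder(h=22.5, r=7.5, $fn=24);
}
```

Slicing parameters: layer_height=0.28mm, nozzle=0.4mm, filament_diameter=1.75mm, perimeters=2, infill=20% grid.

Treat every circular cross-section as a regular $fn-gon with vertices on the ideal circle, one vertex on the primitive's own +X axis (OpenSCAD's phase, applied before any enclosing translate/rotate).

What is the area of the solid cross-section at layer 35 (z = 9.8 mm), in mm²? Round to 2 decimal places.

At z = 9.8 mm: the cylinder is not intersected at this z (z outside [0, 9]); the r=7.5 cylinder at (-4, 3.5) contributes a regular 24-gon of circumradius 7.5 (area = (24/2)·7.500²·sin(360°/24) = 174.70 mm²); Combining (union): only the r=7.5 cylinder at (-4, 3.5) is present, so the union is just that shape — area = 174.70 mm². Overall, the cross-section is a single solid region. Net area = 174.70 mm².

174.70 mm²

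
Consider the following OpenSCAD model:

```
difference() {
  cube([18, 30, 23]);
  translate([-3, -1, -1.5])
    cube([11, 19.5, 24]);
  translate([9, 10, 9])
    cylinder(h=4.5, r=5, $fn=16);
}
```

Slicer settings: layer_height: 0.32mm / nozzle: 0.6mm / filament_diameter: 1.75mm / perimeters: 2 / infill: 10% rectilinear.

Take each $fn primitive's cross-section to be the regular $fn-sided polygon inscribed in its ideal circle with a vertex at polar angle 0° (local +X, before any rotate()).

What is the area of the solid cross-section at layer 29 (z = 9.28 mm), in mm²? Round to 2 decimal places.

343.93 mm²

At z = 9.28 mm: the cube is present — its section is the full 18×30 rectangle (area 540.00 mm²); the cube at (-3, -1) (footprint 11×19.5) is included at this height (area 214.50 mm²); the r=5 cylinder at (9, 10) gives a regular 16-gon of circumradius 5 (constant along its height) (area = (16/2)·5.000²·sin(360°/16) = 76.54 mm²); After the difference (first − rest): starting from the 18×30 cube (540.00 mm²), the 11×19.5 cube at (-3, -1) partially overlaps it — only the 148.00 mm² overlap (of its 214.50 mm²) is removed, clipping the outline; the r=5 cylinder at (9, 10) partially overlaps it — only the 48.07 mm² overlap (of its 76.54 mm²) is removed, clipping the outline — area = 343.93 mm². Overall, the cross-section is a single solid region. Net area = 343.93 mm².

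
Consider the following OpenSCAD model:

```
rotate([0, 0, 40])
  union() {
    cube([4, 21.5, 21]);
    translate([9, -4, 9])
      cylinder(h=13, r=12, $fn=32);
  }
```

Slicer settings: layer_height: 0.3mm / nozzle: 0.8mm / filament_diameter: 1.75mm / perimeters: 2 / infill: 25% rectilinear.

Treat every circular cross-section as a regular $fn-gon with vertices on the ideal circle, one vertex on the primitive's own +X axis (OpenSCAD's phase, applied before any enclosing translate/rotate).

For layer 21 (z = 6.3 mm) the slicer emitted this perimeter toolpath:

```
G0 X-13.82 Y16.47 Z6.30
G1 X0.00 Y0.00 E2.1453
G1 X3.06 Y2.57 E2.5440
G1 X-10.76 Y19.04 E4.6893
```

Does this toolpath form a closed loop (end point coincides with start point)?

no

Start point (G0): (-13.82, 16.47). End point (last G1): the path does not return to the start — open.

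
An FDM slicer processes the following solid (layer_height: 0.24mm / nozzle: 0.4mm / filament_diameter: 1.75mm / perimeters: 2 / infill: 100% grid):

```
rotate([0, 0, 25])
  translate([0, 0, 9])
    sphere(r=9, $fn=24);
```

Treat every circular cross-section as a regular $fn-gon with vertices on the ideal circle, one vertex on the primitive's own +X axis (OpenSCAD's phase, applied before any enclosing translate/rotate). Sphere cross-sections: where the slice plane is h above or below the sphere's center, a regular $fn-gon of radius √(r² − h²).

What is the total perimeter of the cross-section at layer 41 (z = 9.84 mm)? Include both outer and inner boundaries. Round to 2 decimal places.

At z = 9.84 mm: the sphere: section is a regular 24-gon, circumradius = √(r²−h²) = √(9²−0.84²) = 8.961 (perimeter = 2·24·8.961·sin(180°/24) = 56.14 mm); (whole slice rotated 25° about Z — lengths, areas and connectivity unchanged). Overall, the cross-section is a single solid region. Total boundary length (outer) = 56.14 mm.

56.14 mm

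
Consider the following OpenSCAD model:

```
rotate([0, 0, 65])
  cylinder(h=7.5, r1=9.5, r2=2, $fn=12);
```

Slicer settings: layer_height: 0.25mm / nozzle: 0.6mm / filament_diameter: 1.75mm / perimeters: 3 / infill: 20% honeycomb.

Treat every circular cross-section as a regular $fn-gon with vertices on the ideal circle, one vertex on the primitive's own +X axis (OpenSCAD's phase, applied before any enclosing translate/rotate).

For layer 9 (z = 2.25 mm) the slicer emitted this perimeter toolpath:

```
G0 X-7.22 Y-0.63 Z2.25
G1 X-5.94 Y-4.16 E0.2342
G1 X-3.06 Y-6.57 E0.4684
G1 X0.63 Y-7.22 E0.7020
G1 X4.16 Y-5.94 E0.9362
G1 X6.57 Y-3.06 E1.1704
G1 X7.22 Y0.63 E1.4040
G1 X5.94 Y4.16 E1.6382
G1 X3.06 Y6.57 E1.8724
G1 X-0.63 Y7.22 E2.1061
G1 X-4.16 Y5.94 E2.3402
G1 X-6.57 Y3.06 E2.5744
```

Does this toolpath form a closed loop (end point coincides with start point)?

no

Start point (G0): (-7.22, -0.63). End point (last G1): the path does not return to the start — open.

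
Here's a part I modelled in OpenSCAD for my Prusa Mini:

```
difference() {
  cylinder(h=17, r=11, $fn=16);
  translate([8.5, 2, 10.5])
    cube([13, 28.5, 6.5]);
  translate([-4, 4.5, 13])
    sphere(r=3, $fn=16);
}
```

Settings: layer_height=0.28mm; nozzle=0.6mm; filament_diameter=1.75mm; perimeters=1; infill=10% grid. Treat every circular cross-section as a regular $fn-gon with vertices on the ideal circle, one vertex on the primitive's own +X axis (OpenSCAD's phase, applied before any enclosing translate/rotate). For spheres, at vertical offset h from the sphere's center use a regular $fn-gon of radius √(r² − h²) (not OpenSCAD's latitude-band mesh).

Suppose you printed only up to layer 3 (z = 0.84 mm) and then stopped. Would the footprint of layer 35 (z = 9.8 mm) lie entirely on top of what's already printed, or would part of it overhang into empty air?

Compare the two slices. At z = 0.84: the cylinder: section is a regular 16-gon, circumradius r=11 (area = (16/2)·11.000²·sin(360°/16) = 370.44 mm²); the cube at (8.5, 2) is absent (z outside [10.5, 17]); the sphere at (-4, 4.5) is not intersected at this z (|z−center|=12.160 > r=3); Subtracting the remaining from the first: none of the subtracted shapes is present at this height, so the r=11 cylinder is unchanged — area = 370.44 mm². At z = 9.8: the r=11 cylinder contributes a regular 16-gon of circumradius 11 (area = (16/2)·11.000²·sin(360°/16) = 370.44 mm²); the cube at (8.5, 2) is absent (z outside [10.5, 17]); the sphere at (-4, 4.5) is not intersected at this z (|z−center|=3.200 > r=3); Subtracting the remaining from the first: none of the subtracted shapes is present at this height, so the r=11 cylinder is unchanged — area = 370.44 mm². Checking containment: the cross-section at z = 9.8 is a subset of the cross-section at z = 0.84.

entirely on top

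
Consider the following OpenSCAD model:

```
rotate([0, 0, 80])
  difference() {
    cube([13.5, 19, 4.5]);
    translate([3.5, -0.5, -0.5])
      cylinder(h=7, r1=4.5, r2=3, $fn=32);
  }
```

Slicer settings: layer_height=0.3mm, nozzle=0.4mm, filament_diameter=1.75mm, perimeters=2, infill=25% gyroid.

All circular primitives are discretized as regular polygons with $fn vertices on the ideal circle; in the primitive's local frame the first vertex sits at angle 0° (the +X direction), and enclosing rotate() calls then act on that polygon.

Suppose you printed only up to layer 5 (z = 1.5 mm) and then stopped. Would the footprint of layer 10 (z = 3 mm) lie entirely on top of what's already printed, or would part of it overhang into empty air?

part overhangs

Compare the two slices. At z = 1.5: the cube (footprint 13.5×19) is included at this height (area 256.50 mm²); the cone at (3.5, -0.5) (r1=4.5→r2=3) has section circumradius 4.071 here — a regular 32-gon (area = (32/2)·4.071²·sin(360°/32) = 51.74 mm²); Subtracting the remaining from the first: starting from the 13.5×19 cube (256.50 mm²), the cone at (3.5, -0.5) partially overlaps it — only the 21.32 mm² overlap (of its 51.74 mm²) is removed, clipping the outline — area = 235.18 mm²; (whole slice rotated 80° about Z — lengths, areas and connectivity unchanged). At z = 3: the cube (footprint 13.5×19) is included at this height (area 256.50 mm²); the cone at (3.5, -0.5) (r1=4.5→r2=3) has section circumradius 3.750 here — a regular 32-gon (area = (32/2)·3.750²·sin(360°/32) = 43.90 mm²); After the difference (first − rest): starting from the 13.5×19 cube (256.50 mm²), the cone at (3.5, -0.5) partially overlaps it — only the 18.13 mm² overlap (of its 43.90 mm²) is removed, clipping the outline — area = 238.37 mm²; (rotated 80° about Z; rotation is an isometry so areas/perimeters/island counts are preserved). Checking containment: at z = 3 the cross-section extends beyond the z = 1.5 cross-section by about 3.20 mm².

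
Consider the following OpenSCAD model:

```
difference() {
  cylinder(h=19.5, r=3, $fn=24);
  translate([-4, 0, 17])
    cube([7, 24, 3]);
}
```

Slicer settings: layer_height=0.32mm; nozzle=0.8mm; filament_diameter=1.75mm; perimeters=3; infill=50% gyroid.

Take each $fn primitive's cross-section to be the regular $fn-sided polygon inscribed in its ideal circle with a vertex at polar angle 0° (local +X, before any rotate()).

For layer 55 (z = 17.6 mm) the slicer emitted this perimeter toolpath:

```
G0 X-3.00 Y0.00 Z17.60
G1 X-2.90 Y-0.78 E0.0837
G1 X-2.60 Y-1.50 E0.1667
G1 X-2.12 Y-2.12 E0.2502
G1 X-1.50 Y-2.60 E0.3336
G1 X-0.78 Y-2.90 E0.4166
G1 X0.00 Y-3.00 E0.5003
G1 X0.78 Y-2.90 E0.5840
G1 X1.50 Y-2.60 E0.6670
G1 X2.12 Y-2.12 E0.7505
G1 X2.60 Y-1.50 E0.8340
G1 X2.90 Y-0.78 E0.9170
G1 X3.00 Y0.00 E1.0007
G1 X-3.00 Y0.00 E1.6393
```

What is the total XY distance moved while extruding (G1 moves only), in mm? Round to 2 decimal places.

Sum the Euclidean lengths of each G1 segment: total = 15.40 mm.

15.40 mm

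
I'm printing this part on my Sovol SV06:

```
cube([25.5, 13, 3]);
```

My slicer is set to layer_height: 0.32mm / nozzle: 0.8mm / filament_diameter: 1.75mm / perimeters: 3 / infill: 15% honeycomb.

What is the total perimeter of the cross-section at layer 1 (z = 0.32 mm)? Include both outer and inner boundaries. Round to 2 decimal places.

77.00 mm

At z = 0.32 mm: the cube (footprint 25.5×13) is included at this height (perimeter 77.00 mm). Overall, the cross-section is a single solid region. Total boundary length (outer) = 77.00 mm.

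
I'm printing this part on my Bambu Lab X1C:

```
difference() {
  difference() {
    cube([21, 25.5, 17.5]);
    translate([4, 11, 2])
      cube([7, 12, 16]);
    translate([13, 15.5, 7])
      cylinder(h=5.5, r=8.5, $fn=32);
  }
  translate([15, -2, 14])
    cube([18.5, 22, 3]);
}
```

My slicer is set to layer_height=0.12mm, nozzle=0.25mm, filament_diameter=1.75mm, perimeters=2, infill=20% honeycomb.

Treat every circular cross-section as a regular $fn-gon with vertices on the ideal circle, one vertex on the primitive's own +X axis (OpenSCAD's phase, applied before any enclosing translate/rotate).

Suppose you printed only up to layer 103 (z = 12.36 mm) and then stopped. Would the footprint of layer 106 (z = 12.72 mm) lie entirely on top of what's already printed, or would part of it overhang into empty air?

part overhangs

Compare the two slices. At z = 12.36: the cube is present — its section is the full 21×25.5 rectangle (area 535.50 mm²); the cube at (4, 11) is present — its section is the full 7×12 rectangle (area 84.00 mm²); the r=8.5 cylinder at (13, 15.5) contributes a regular 32-gon of circumradius 8.5 (area = (32/2)·8.500²·sin(360°/32) = 225.52 mm²); Subtracting the remaining from the first: starting from the 21×25.5 cube (535.50 mm²), the 7×12 cube at (4, 11) lies wholly inside it (removes its full 84.00 mm² and its 38.00 mm outline becomes a hole wall); the r=8.5 cylinder at (13, 15.5) partially overlaps it — only the 157.72 mm² overlap (of its 225.52 mm²) is removed, clipping the outline — area = 293.78 mm²; the cube at (15, -2) is absent (z outside [14, 17]); After the difference (first − rest): none of the subtracted shapes is present at this height, so that combined region is unchanged — area = 293.78 mm². At z = 12.72: the cube (footprint 21×25.5) is included at this height (area 535.50 mm²); the cube at (4, 11) is present — its section is the full 7×12 rectangle (area 84.00 mm²); the cylinder at (13, 15.5) does not reach this height (z outside [7, 12.5]); Taking the first minus the rest: starting from the 21×25.5 cube (535.50 mm²), the 7×12 cube at (4, 11) lies wholly inside it (removes its full 84.00 mm² and its 38.00 mm outline becomes a hole wall) — area = 451.50 mm²; the cube at (15, -2) is not intersected at this z (z outside [14, 17]); Subtracting the remaining from the first: none of the subtracted shapes is present at this height, so that combined region is unchanged — area = 451.50 mm². Checking containment: at z = 12.72 the cross-section extends beyond the z = 12.36 cross-section by about 157.72 mm².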